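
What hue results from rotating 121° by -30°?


New hue = (H + rotation) mod 360
New hue = (121 -30) mod 360
= 91 mod 360
= 91°


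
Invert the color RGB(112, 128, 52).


Invert: (255-R, 255-G, 255-B)
R: 255-112 = 143
G: 255-128 = 127
B: 255-52 = 203
= RGB(143, 127, 203)


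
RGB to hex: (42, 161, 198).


R = 42 → 2A (hex)
G = 161 → A1 (hex)
B = 198 → C6 (hex)
Hex = #2AA1C6


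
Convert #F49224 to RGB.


F4 → 244 (R)
92 → 146 (G)
24 → 36 (B)
= RGB(244, 146, 36)


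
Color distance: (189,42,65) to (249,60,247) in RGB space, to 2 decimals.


d = √[(R₁-R₂)² + (G₁-G₂)² + (B₁-B₂)²]
d = √[(189-249)² + (42-60)² + (65-247)²]
d = √[3600 + 324 + 33124]
d = √37048
d ≈ 192.48


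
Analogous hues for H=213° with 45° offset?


Base hue: 213°
Left analog: (213 - 45) mod 360 = 168°
Right analog: (213 + 45) mod 360 = 258°
Analogous hues = 168° and 258°


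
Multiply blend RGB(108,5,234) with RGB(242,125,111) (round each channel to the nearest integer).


Multiply: C = A×B/255, rounded to nearest integer
R: 108×242/255 = 26136/255 ≈ 102.494 → 102
G: 5×125/255 = 625/255 ≈ 2.451 → 2
B: 234×111/255 = 25974/255 ≈ 101.859 → 102
= RGB(102, 2, 102)


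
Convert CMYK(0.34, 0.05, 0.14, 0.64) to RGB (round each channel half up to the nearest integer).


R = 255 × (1-C) × (1-K) = 255 × 0.66 × 0.36 = 60.588 → 61
G = 255 × (1-M) × (1-K) = 255 × 0.95 × 0.36 = 87.21 → 87
B = 255 × (1-Y) × (1-K) = 255 × 0.86 × 0.36 = 78.948 → 79
= RGB(61, 87, 79)


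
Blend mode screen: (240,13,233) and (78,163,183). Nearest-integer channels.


Screen: C = 255 - (255-A)×(255-B)/255, rounded to nearest integer
R: 255 - (255-240)×(255-78)/255 = 255 - 2655/255 ≈ 255 - 10.412 = 244.588 → 245
G: 255 - (255-13)×(255-163)/255 = 255 - 22264/255 ≈ 255 - 87.310 = 167.690 → 168
B: 255 - (255-233)×(255-183)/255 = 255 - 1584/255 ≈ 255 - 6.212 = 248.788 → 249
= RGB(245, 168, 249)


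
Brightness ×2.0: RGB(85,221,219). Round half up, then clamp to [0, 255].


Multiply each channel by 2.0, round half up, clamp to [0, 255]
R: 85×2.0 = 170
G: 221×2.0 = 442 → clamp → 255
B: 219×2.0 = 438 → clamp → 255
= RGB(170, 255, 255)


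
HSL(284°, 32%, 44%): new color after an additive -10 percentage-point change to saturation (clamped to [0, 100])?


Original S = 32%
Adjustment = -10 percentage points
New S = 32 + (-10) = 22
Clamp to [0, 100] → 22
= HSL(284°, 22%, 44%)


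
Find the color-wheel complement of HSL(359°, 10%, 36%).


Complement = opposite side of color wheel = hue + 180°
H' = (359 + 180) mod 360 = 179°
S and L unchanged.
= HSL(179°, 10%, 36%)


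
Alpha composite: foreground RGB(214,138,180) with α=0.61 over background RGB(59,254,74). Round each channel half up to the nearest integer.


C = α×F + (1-α)×B, with 1-α = 0.39
R: 0.61×214 + 0.39×59 = 130.54 + 23.01 = 153.55 → 154
G: 0.61×138 + 0.39×254 = 84.18 + 99.06 = 183.24 → 183
B: 0.61×180 + 0.39×74 = 109.80 + 28.86 = 138.66 → 139
= RGB(154, 183, 139)


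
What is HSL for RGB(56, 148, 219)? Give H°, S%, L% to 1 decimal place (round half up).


Normalize: R'=56/255≈0.2196, G'=148/255≈0.5804, B'=219/255≈0.8588
Max=219/255, Min=56/255, Δ=Max-Min=163/255
L = (Max+Min)/2 = (219+56)/510 = 275/510 = 0.53921… → L = 53.9%
L > 0.5 → S = Δ/(2-Max-Min) = 163/(510-219-56) = 163/235 = 0.69361… → S = 69.4%
(the 1/255 factors cancel in S and H, so raw channel differences can be used)
Max is B' → H = 60 × ((R-G)/Δ + 4) = 60 × ((56-148)/163 + 4)
  -92/163 + 4 = -0.5644… + 4 = 3.4355…
  H = 60 × 3.4355… = 206.134…° → H = 206.1°
= HSL(206.1°, 69.4%, 53.9%)


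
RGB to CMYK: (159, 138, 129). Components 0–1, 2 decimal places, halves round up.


R'=159/255≈0.6235, G'=138/255≈0.5412, B'=129/255≈0.5059
K = 1 - max(R',G',B') = 1 - 159/255 = 96/255 = 0.37647… → 0.38
(1-R'-K)/(1-K) simplifies to (max-R)/max with max = 159:
C = (159-159)/159 = 0/159 = 0 → 0.00
M = (159-138)/159 = 21/159 = 0.13207… → 0.13
Y = (159-129)/159 = 30/159 = 0.18867… → 0.19
= CMYK(0.00, 0.13, 0.19, 0.38)


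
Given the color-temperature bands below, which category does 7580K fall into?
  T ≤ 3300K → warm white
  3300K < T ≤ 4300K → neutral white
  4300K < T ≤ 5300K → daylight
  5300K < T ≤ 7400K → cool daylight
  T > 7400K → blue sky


Temperature: 7580K
7580K > 7400K → blue sky
Classification: blue sky


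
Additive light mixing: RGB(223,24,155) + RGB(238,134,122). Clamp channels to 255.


Additive: each channel = min(255, C₁+C₂)
R: 223+238 = 461 → 255
G: 24+134 = 158 → 158
B: 155+122 = 277 → 255
= RGB(255, 158, 255)


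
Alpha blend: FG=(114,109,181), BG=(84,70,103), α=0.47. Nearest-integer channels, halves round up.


C = α×F + (1-α)×B, with 1-α = 0.53
R: 0.47×114 + 0.53×84 = 53.58 + 44.52 = 98.10 → 98
G: 0.47×109 + 0.53×70 = 51.23 + 37.10 = 88.33 → 88
B: 0.47×181 + 0.53×103 = 85.07 + 54.59 = 139.66 → 140
= RGB(98, 88, 140)


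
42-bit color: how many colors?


Colors = 2^bits = 2^42
= 4,398,046,511,104 colors


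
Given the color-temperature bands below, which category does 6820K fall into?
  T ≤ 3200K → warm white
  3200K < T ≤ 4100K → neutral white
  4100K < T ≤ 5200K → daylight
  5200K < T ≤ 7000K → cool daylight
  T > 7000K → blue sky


Temperature: 6820K
5200K < 6820K ≤ 7000K → cool daylight
Classification: cool daylight


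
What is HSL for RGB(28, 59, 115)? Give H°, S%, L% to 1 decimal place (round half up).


Normalize: R'=28/255≈0.1098, G'=59/255≈0.2314, B'=115/255≈0.4510
Max=115/255, Min=28/255, Δ=Max-Min=87/255
L = (Max+Min)/2 = (115+28)/510 = 143/510 = 0.28039… → L = 28.0%
L ≤ 0.5 → S = Δ/(Max+Min) = 87/(115+28) = 87/143 = 0.60839… → S = 60.8%
(the 1/255 factors cancel in S and H, so raw channel differences can be used)
Max is B' → H = 60 × ((R-G)/Δ + 4) = 60 × ((28-59)/87 + 4)
  -31/87 + 4 = -0.3563… + 4 = 3.6436…
  H = 60 × 3.6436… = 218.620…° → H = 218.6°
= HSL(218.6°, 60.8%, 28.0%)


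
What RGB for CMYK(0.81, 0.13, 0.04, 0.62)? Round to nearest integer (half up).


R = 255 × (1-C) × (1-K) = 255 × 0.19 × 0.38 = 18.411 → 18
G = 255 × (1-M) × (1-K) = 255 × 0.87 × 0.38 = 84.303 → 84
B = 255 × (1-Y) × (1-K) = 255 × 0.96 × 0.38 = 93.024 → 93
= RGB(18, 84, 93)


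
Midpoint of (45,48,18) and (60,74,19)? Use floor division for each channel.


Midpoint: each channel = ⌊(C₁+C₂)/2⌋
R: ⌊(45+60)/2⌋ = 52
G: ⌊(48+74)/2⌋ = 61
B: ⌊(18+19)/2⌋ = 18
= RGB(52, 61, 18)


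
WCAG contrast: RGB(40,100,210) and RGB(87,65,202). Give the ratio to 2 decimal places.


Linearize each sRGB channel c=v/255: c/12.92 if c ≤ 0.04045 else ((c+0.055)/1.055)^2.4
L = 0.2126×R_lin + 0.7152×G_lin + 0.0722×B_lin
Color 1 (40,100,210):
  R=40: 40/255≈0.1569 > 0.04045 → ((0.1569+0.055)/1.055)^2.4 ≈ 0.02122
  G=100: 100/255≈0.3922 > 0.04045 → ((0.3922+0.055)/1.055)^2.4 ≈ 0.12744
  B=210: 210/255≈0.8235 > 0.04045 → ((0.8235+0.055)/1.055)^2.4 ≈ 0.64448
  L1 = 0.2126×0.02122 + 0.7152×0.12744 + 0.0722×0.64448 ≈ 0.14219
Color 2 (87,65,202):
  R=87: 87/255≈0.3412 > 0.04045 → ((0.3412+0.055)/1.055)^2.4 ≈ 0.09531
  G=65: 65/255≈0.2549 > 0.04045 → ((0.2549+0.055)/1.055)^2.4 ≈ 0.05286
  B=202: 202/255≈0.7922 > 0.04045 → ((0.7922+0.055)/1.055)^2.4 ≈ 0.59062
  L2 = 0.2126×0.09531 + 0.7152×0.05286 + 0.0722×0.59062 ≈ 0.10071
Lighter = 0.14219, Darker = 0.10071
Ratio = (L_lighter + 0.05) / (L_darker + 0.05)
Ratio = (0.14219 + 0.05) / (0.10071 + 0.05) = 0.19219 / 0.15071 ≈ 1.2752
Ratio ≈ 1.28:1


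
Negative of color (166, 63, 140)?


Invert: (255-R, 255-G, 255-B)
R: 255-166 = 89
G: 255-63 = 192
B: 255-140 = 115
= RGB(89, 192, 115)


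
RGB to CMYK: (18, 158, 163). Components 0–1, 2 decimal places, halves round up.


R'=18/255≈0.0706, G'=158/255≈0.6196, B'=163/255≈0.6392
K = 1 - max(R',G',B') = 1 - 163/255 = 92/255 = 0.36078… → 0.36
(1-R'-K)/(1-K) simplifies to (max-R)/max with max = 163:
C = (163-18)/163 = 145/163 = 0.88957… → 0.89
M = (163-158)/163 = 5/163 = 0.03067… → 0.03
Y = (163-163)/163 = 0/163 = 0 → 0.00
= CMYK(0.89, 0.03, 0.00, 0.36)


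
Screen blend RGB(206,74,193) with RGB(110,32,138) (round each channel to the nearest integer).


Screen: C = 255 - (255-A)×(255-B)/255, rounded to nearest integer
R: 255 - (255-206)×(255-110)/255 = 255 - 7105/255 ≈ 255 - 27.863 = 227.137 → 227
G: 255 - (255-74)×(255-32)/255 = 255 - 40363/255 ≈ 255 - 158.286 = 96.714 → 97
B: 255 - (255-193)×(255-138)/255 = 255 - 7254/255 ≈ 255 - 28.447 = 226.553 → 227
= RGB(227, 97, 227)


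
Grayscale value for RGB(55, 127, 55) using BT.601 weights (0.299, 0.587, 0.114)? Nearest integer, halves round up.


Gray = 0.299×R + 0.587×G + 0.114×B
Gray = 0.299×55 + 0.587×127 + 0.114×55
Gray = 16.445 + 74.549 + 6.270
Gray = 97.264 → round half up → 97
Gray = 97


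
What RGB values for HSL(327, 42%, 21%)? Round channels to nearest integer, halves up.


H=327°, S=0.42, L=0.21
C = (1-|2L-1|)×S = (1-|-0.58|)×0.42 = 0.1764
H' = H/60 = 327/60 ≈ 5.4500; X = C×(1-|H' mod 2 - 1|) = 0.09702
m = L - C/2 = 0.21 - 0.0882 = 0.1218
Sector ⌊H'⌋ = 5 → (R',G',B') = (0.1764, 0.0, 0.09702)
RGB = ((R'+m)×255, (G'+m)×255, (B'+m)×255) = (76.041, 31.059, 55.7991)
Round half up → RGB(76, 31, 56)


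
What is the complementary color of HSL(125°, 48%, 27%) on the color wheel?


Complement = opposite side of color wheel = hue + 180°
H' = (125 + 180) mod 360 = 305°
S and L unchanged.
= HSL(305°, 48%, 27%)


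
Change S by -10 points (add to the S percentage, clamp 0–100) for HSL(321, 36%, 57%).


Original S = 36%
Adjustment = -10 percentage points
New S = 36 + (-10) = 26
Clamp to [0, 100] → 26
= HSL(321°, 26%, 57%)


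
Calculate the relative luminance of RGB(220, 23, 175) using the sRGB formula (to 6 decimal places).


Linearize each channel (sRGB transfer function): c = v/255; c_lin = c/12.92 if c ≤ 0.04045, else ((c+0.055)/1.055)^2.4
  R: 220/255 ≈ 0.862745 > 0.04045 → ((0.862745+0.055)/1.055)^2.4 ≈ 0.715694
  G: 23/255 ≈ 0.090196 > 0.04045 → ((0.090196+0.055)/1.055)^2.4 ≈ 0.008568
  B: 175/255 ≈ 0.686275 > 0.04045 → ((0.686275+0.055)/1.055)^2.4 ≈ 0.428690
R_lin = 0.715694, G_lin = 0.008568, B_lin = 0.428690
L = 0.2126×R + 0.7152×G + 0.0722×B
L = 0.2126×0.715694 + 0.7152×0.008568 + 0.0722×0.428690
L ≈ 0.189236


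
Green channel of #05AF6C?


Color: #05AF6C
R = 05 = 5
G = AF = 175
B = 6C = 108
Green = 175


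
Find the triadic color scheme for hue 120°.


Triadic: equally spaced at 120° intervals
H1 = 120°
H2 = (120 + 120) mod 360 = 240°
H3 = (120 + 240) mod 360 = 0°
Triadic = 120°, 240°, 0°


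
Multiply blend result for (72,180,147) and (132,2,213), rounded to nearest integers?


Multiply: C = A×B/255, rounded to nearest integer
R: 72×132/255 = 9504/255 ≈ 37.271 → 37
G: 180×2/255 = 360/255 ≈ 1.412 → 1
B: 147×213/255 = 31311/255 ≈ 122.788 → 123
= RGB(37, 1, 123)


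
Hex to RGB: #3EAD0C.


3E → 62 (R)
AD → 173 (G)
0C → 12 (B)
= RGB(62, 173, 12)


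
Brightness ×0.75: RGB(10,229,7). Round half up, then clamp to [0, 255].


Multiply each channel by 0.75, round half up, clamp to [0, 255]
R: 10×0.75 = 7.5 → round → 8
G: 229×0.75 = 171.75 → round → 172
B: 7×0.75 = 5.25 → round → 5
= RGB(8, 172, 5)


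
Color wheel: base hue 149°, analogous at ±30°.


Base hue: 149°
Left analog: (149 - 30) mod 360 = 119°
Right analog: (149 + 30) mod 360 = 179°
Analogous hues = 119° and 179°


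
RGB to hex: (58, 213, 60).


R = 58 → 3A (hex)
G = 213 → D5 (hex)
B = 60 → 3C (hex)
Hex = #3AD53C


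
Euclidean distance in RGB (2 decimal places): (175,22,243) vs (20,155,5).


d = √[(R₁-R₂)² + (G₁-G₂)² + (B₁-B₂)²]
d = √[(175-20)² + (22-155)² + (243-5)²]
d = √[24025 + 17689 + 56644]
d = √98358
d ≈ 313.62


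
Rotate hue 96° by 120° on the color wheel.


New hue = (H + rotation) mod 360
New hue = (96 + 120) mod 360
= 216 mod 360
= 216°


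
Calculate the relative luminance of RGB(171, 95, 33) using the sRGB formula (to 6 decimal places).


Linearize each channel (sRGB transfer function): c = v/255; c_lin = c/12.92 if c ≤ 0.04045, else ((c+0.055)/1.055)^2.4
  R: 171/255 ≈ 0.670588 > 0.04045 → ((0.670588+0.055)/1.055)^2.4 ≈ 0.407240
  G: 95/255 ≈ 0.372549 > 0.04045 → ((0.372549+0.055)/1.055)^2.4 ≈ 0.114435
  B: 33/255 ≈ 0.129412 > 0.04045 → ((0.129412+0.055)/1.055)^2.4 ≈ 0.015209
R_lin = 0.407240, G_lin = 0.114435, B_lin = 0.015209
L = 0.2126×R + 0.7152×G + 0.0722×B
L = 0.2126×0.407240 + 0.7152×0.114435 + 0.0722×0.015209
L ≈ 0.169522


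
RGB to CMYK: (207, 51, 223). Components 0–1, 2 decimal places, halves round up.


R'=207/255≈0.8118, G'=51/255≈0.2000, B'=223/255≈0.8745
K = 1 - max(R',G',B') = 1 - 223/255 = 32/255 = 0.12549… → 0.13
(1-R'-K)/(1-K) simplifies to (max-R)/max with max = 223:
C = (223-207)/223 = 16/223 = 0.07174… → 0.07
M = (223-51)/223 = 172/223 = 0.77130… → 0.77
Y = (223-223)/223 = 0/223 = 0 → 0.00
= CMYK(0.07, 0.77, 0.00, 0.13)


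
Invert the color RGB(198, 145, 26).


Invert: (255-R, 255-G, 255-B)
R: 255-198 = 57
G: 255-145 = 110
B: 255-26 = 229
= RGB(57, 110, 229)


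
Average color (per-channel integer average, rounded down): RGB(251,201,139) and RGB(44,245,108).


Midpoint: each channel = ⌊(C₁+C₂)/2⌋
R: ⌊(251+44)/2⌋ = 147
G: ⌊(201+245)/2⌋ = 223
B: ⌊(139+108)/2⌋ = 123
= RGB(147, 223, 123)


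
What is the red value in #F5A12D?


Color: #F5A12D
R = F5 = 245
G = A1 = 161
B = 2D = 45
Red = 245


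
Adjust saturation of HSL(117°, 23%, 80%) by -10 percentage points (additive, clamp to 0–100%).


Original S = 23%
Adjustment = -10 percentage points
New S = 23 + (-10) = 13
Clamp to [0, 100] → 13
= HSL(117°, 13%, 80%)


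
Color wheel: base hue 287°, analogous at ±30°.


Base hue: 287°
Left analog: (287 - 30) mod 360 = 257°
Right analog: (287 + 30) mod 360 = 317°
Analogous hues = 257° and 317°


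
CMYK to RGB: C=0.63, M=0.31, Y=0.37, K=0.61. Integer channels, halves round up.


R = 255 × (1-C) × (1-K) = 255 × 0.37 × 0.39 = 36.7965 → 37
G = 255 × (1-M) × (1-K) = 255 × 0.69 × 0.39 = 68.6205 → 69
B = 255 × (1-Y) × (1-K) = 255 × 0.63 × 0.39 = 62.6535 → 63
= RGB(37, 69, 63)


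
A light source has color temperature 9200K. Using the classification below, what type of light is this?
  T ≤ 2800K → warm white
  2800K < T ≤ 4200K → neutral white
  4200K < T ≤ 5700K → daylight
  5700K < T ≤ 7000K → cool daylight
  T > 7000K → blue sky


Temperature: 9200K
9200K > 7000K → blue sky
Classification: blue sky


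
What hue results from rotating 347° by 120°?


New hue = (H + rotation) mod 360
New hue = (347 + 120) mod 360
= 467 mod 360
= 107°


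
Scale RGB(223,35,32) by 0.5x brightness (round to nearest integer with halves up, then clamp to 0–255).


Multiply each channel by 0.5, round half up, clamp to [0, 255]
R: 223×0.5 = 111.5 → round → 112
G: 35×0.5 = 17.5 → round → 18
B: 32×0.5 = 16
= RGB(112, 18, 16)


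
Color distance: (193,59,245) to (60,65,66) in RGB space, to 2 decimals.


d = √[(R₁-R₂)² + (G₁-G₂)² + (B₁-B₂)²]
d = √[(193-60)² + (59-65)² + (245-66)²]
d = √[17689 + 36 + 32041]
d = √49766
d ≈ 223.08


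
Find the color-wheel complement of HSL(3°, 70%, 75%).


Complement = opposite side of color wheel = hue + 180°
H' = (3 + 180) mod 360 = 183°
S and L unchanged.
= HSL(183°, 70%, 75%)


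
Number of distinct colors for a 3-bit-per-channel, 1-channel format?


Total bits = 3 bits/channel × 1 channels = 3 bits
Distinct colors = 2^3
= 8 colors


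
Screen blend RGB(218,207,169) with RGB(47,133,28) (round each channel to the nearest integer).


Screen: C = 255 - (255-A)×(255-B)/255, rounded to nearest integer
R: 255 - (255-218)×(255-47)/255 = 255 - 7696/255 ≈ 255 - 30.180 = 224.820 → 225
G: 255 - (255-207)×(255-133)/255 = 255 - 5856/255 ≈ 255 - 22.965 = 232.035 → 232
B: 255 - (255-169)×(255-28)/255 = 255 - 19522/255 ≈ 255 - 76.557 = 178.443 → 178
= RGB(225, 232, 178)


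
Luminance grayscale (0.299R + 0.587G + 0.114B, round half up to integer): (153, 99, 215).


Gray = 0.299×R + 0.587×G + 0.114×B
Gray = 0.299×153 + 0.587×99 + 0.114×215
Gray = 45.747 + 58.113 + 24.510
Gray = 128.370 → round half up → 128
Gray = 128


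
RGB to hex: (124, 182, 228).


R = 124 → 7C (hex)
G = 182 → B6 (hex)
B = 228 → E4 (hex)
Hex = #7CB6E4


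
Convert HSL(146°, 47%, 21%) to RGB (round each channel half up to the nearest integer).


H=146°, S=0.47, L=0.21
C = (1-|2L-1|)×S = (1-|-0.58|)×0.47 = 0.1974
H' = H/60 = 146/60 ≈ 2.4333; X = C×(1-|H' mod 2 - 1|) = 0.08554
m = L - C/2 = 0.21 - 0.0987 = 0.1113
Sector ⌊H'⌋ = 2 → (R',G',B') = (0.0, 0.1974, 0.08554)
RGB = ((R'+m)×255, (G'+m)×255, (B'+m)×255) = (28.3815, 78.7185, 50.1942)
Round half up → RGB(28, 79, 50)


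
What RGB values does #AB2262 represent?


AB → 171 (R)
22 → 34 (G)
62 → 98 (B)
= RGB(171, 34, 98)


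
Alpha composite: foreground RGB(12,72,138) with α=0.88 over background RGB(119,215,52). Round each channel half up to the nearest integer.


C = α×F + (1-α)×B, with 1-α = 0.12
R: 0.88×12 + 0.12×119 = 10.56 + 14.28 = 24.84 → 25
G: 0.88×72 + 0.12×215 = 63.36 + 25.80 = 89.16 → 89
B: 0.88×138 + 0.12×52 = 121.44 + 6.24 = 127.68 → 128
= RGB(25, 89, 128)


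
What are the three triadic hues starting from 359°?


Triadic: equally spaced at 120° intervals
H1 = 359°
H2 = (359 + 120) mod 360 = 119°
H3 = (359 + 240) mod 360 = 239°
Triadic = 359°, 119°, 239°


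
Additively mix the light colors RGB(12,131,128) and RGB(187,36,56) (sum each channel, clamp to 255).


Additive: each channel = min(255, C₁+C₂)
R: 12+187 = 199 → 199
G: 131+36 = 167 → 167
B: 128+56 = 184 → 184
= RGB(199, 167, 184)


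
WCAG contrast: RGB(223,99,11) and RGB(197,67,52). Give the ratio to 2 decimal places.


Linearize each sRGB channel c=v/255: c/12.92 if c ≤ 0.04045 else ((c+0.055)/1.055)^2.4
L = 0.2126×R_lin + 0.7152×G_lin + 0.0722×B_lin
Color 1 (223,99,11):
  R=223: 223/255≈0.8745 > 0.04045 → ((0.8745+0.055)/1.055)^2.4 ≈ 0.73791
  G=99: 99/255≈0.3882 > 0.04045 → ((0.3882+0.055)/1.055)^2.4 ≈ 0.12477
  B=11: 11/255≈0.0431 > 0.04045 → ((0.0431+0.055)/1.055)^2.4 ≈ 0.00335
  L1 = 0.2126×0.73791 + 0.7152×0.12477 + 0.0722×0.00335 ≈ 0.24636
Color 2 (197,67,52):
  R=197: 197/255≈0.7725 > 0.04045 → ((0.7725+0.055)/1.055)^2.4 ≈ 0.55834
  G=67: 67/255≈0.2627 > 0.04045 → ((0.2627+0.055)/1.055)^2.4 ≈ 0.05613
  B=52: 52/255≈0.2039 > 0.04045 → ((0.2039+0.055)/1.055)^2.4 ≈ 0.03434
  L2 = 0.2126×0.55834 + 0.7152×0.05613 + 0.0722×0.03434 ≈ 0.16133
Lighter = 0.24636, Darker = 0.16133
Ratio = (L_lighter + 0.05) / (L_darker + 0.05)
Ratio = (0.24636 + 0.05) / (0.16133 + 0.05) = 0.29636 / 0.21133 ≈ 1.4024
Ratio ≈ 1.40:1


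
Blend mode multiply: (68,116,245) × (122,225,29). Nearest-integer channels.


Multiply: C = A×B/255, rounded to nearest integer
R: 68×122/255 = 8296/255 ≈ 32.533 → 33
G: 116×225/255 = 26100/255 ≈ 102.353 → 102
B: 245×29/255 = 7105/255 ≈ 27.863 → 28
= RGB(33, 102, 28)


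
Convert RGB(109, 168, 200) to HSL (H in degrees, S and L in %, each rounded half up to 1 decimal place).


Normalize: R'=109/255≈0.4275, G'=168/255≈0.6588, B'=200/255≈0.7843
Max=200/255, Min=109/255, Δ=Max-Min=91/255
L = (Max+Min)/2 = (200+109)/510 = 309/510 = 0.60588… → L = 60.6%
L > 0.5 → S = Δ/(2-Max-Min) = 91/(510-200-109) = 91/201 = 0.45273… → S = 45.3%
(the 1/255 factors cancel in S and H, so raw channel differences can be used)
Max is B' → H = 60 × ((R-G)/Δ + 4) = 60 × ((109-168)/91 + 4)
  -59/91 + 4 = -0.6483… + 4 = 3.3516…
  H = 60 × 3.3516… = 201.098…° → H = 201.1°
= HSL(201.1°, 45.3%, 60.6%)


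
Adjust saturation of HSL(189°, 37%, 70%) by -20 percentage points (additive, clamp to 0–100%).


Original S = 37%
Adjustment = -20 percentage points
New S = 37 + (-20) = 17
Clamp to [0, 100] → 17
= HSL(189°, 17%, 70%)


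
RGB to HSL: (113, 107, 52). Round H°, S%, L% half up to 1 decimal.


Normalize: R'=113/255≈0.4431, G'=107/255≈0.4196, B'=52/255≈0.2039
Max=113/255, Min=52/255, Δ=Max-Min=61/255
L = (Max+Min)/2 = (113+52)/510 = 165/510 = 0.32352… → L = 32.4%
L ≤ 0.5 → S = Δ/(Max+Min) = 61/(113+52) = 61/165 = 0.36969… → S = 37.0%
(the 1/255 factors cancel in S and H, so raw channel differences can be used)
Max is R' → H = 60 × (((G-B)/Δ) mod 6) = 60 × (((107-52)/61) mod 6)
  55/61 = 0.9016…
  H = 60 × 0.9016… = 54.098…° → H = 54.1°
= HSL(54.1°, 37.0%, 32.4%)


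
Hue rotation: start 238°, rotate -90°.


New hue = (H + rotation) mod 360
New hue = (238 -90) mod 360
= 148 mod 360
= 148°


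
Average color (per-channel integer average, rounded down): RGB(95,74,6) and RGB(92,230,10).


Midpoint: each channel = ⌊(C₁+C₂)/2⌋
R: ⌊(95+92)/2⌋ = 93
G: ⌊(74+230)/2⌋ = 152
B: ⌊(6+10)/2⌋ = 8
= RGB(93, 152, 8)


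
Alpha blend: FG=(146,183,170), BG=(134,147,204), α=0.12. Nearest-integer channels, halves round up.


C = α×F + (1-α)×B, with 1-α = 0.88
R: 0.12×146 + 0.88×134 = 17.52 + 117.92 = 135.44 → 135
G: 0.12×183 + 0.88×147 = 21.96 + 129.36 = 151.32 → 151
B: 0.12×170 + 0.88×204 = 20.40 + 179.52 = 199.92 → 200
= RGB(135, 151, 200)


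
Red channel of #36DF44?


Color: #36DF44
R = 36 = 54
G = DF = 223
B = 44 = 68
Red = 54


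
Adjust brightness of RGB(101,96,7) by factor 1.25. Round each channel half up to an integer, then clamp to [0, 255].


Multiply each channel by 1.25, round half up, clamp to [0, 255]
R: 101×1.25 = 126.25 → round → 126
G: 96×1.25 = 120
B: 7×1.25 = 8.75 → round → 9
= RGB(126, 120, 9)


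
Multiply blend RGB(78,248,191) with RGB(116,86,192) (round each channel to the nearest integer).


Multiply: C = A×B/255, rounded to nearest integer
R: 78×116/255 = 9048/255 ≈ 35.482 → 35
G: 248×86/255 = 21328/255 ≈ 83.639 → 84
B: 191×192/255 = 36672/255 ≈ 143.812 → 144
= RGB(35, 84, 144)


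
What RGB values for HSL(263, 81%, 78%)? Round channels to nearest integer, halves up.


H=263°, S=0.81, L=0.78
C = (1-|2L-1|)×S = (1-|0.56|)×0.81 = 0.3564
H' = H/60 = 263/60 ≈ 4.3833; X = C×(1-|H' mod 2 - 1|) = 0.13662
m = L - C/2 = 0.78 - 0.1782 = 0.6018
Sector ⌊H'⌋ = 4 → (R',G',B') = (0.13662, 0.0, 0.3564)
RGB = ((R'+m)×255, (G'+m)×255, (B'+m)×255) = (188.2971, 153.459, 244.341)
Round half up → RGB(188, 153, 244)


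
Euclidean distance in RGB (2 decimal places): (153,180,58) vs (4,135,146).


d = √[(R₁-R₂)² + (G₁-G₂)² + (B₁-B₂)²]
d = √[(153-4)² + (180-135)² + (58-146)²]
d = √[22201 + 2025 + 7744]
d = √31970
d ≈ 178.80


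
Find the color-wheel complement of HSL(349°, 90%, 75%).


Complement = opposite side of color wheel = hue + 180°
H' = (349 + 180) mod 360 = 169°
S and L unchanged.
= HSL(169°, 90%, 75%)


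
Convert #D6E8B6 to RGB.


D6 → 214 (R)
E8 → 232 (G)
B6 → 182 (B)
= RGB(214, 232, 182)


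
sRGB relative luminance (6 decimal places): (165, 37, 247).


Linearize each channel (sRGB transfer function): c = v/255; c_lin = c/12.92 if c ≤ 0.04045, else ((c+0.055)/1.055)^2.4
  R: 165/255 ≈ 0.647059 > 0.04045 → ((0.647059+0.055)/1.055)^2.4 ≈ 0.376262
  G: 37/255 ≈ 0.145098 > 0.04045 → ((0.145098+0.055)/1.055)^2.4 ≈ 0.018500
  B: 247/255 ≈ 0.968627 > 0.04045 → ((0.968627+0.055)/1.055)^2.4 ≈ 0.930111
R_lin = 0.376262, G_lin = 0.018500, B_lin = 0.930111
L = 0.2126×R + 0.7152×G + 0.0722×B
L = 0.2126×0.376262 + 0.7152×0.018500 + 0.0722×0.930111
L ≈ 0.160379


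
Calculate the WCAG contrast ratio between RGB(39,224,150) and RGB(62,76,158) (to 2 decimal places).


Linearize each sRGB channel c=v/255: c/12.92 if c ≤ 0.04045 else ((c+0.055)/1.055)^2.4
L = 0.2126×R_lin + 0.7152×G_lin + 0.0722×B_lin
Color 1 (39,224,150):
  R=39: 39/255≈0.1529 > 0.04045 → ((0.1529+0.055)/1.055)^2.4 ≈ 0.02029
  G=224: 224/255≈0.8784 > 0.04045 → ((0.8784+0.055)/1.055)^2.4 ≈ 0.74540
  B=150: 150/255≈0.5882 > 0.04045 → ((0.5882+0.055)/1.055)^2.4 ≈ 0.30499
  L1 = 0.2126×0.02029 + 0.7152×0.74540 + 0.0722×0.30499 ≈ 0.55945
Color 2 (62,76,158):
  R=62: 62/255≈0.2431 > 0.04045 → ((0.2431+0.055)/1.055)^2.4 ≈ 0.04817
  G=76: 76/255≈0.2980 > 0.04045 → ((0.2980+0.055)/1.055)^2.4 ≈ 0.07227
  B=158: 158/255≈0.6196 > 0.04045 → ((0.6196+0.055)/1.055)^2.4 ≈ 0.34191
  L2 = 0.2126×0.04817 + 0.7152×0.07227 + 0.0722×0.34191 ≈ 0.08662
Lighter = 0.55945, Darker = 0.08662
Ratio = (L_lighter + 0.05) / (L_darker + 0.05)
Ratio = (0.55945 + 0.05) / (0.08662 + 0.05) = 0.60945 / 0.13662 ≈ 4.4610
Ratio ≈ 4.46:1


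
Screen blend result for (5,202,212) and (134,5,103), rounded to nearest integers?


Screen: C = 255 - (255-A)×(255-B)/255, rounded to nearest integer
R: 255 - (255-5)×(255-134)/255 = 255 - 30250/255 ≈ 255 - 118.627 = 136.373 → 136
G: 255 - (255-202)×(255-5)/255 = 255 - 13250/255 ≈ 255 - 51.961 = 203.039 → 203
B: 255 - (255-212)×(255-103)/255 = 255 - 6536/255 ≈ 255 - 25.631 = 229.369 → 229
= RGB(136, 203, 229)


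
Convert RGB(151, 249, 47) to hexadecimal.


R = 151 → 97 (hex)
G = 249 → F9 (hex)
B = 47 → 2F (hex)
Hex = #97F92F


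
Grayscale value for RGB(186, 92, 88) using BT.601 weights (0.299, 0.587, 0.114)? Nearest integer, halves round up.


Gray = 0.299×R + 0.587×G + 0.114×B
Gray = 0.299×186 + 0.587×92 + 0.114×88
Gray = 55.614 + 54.004 + 10.032
Gray = 119.650 → round half up → 120
Gray = 120


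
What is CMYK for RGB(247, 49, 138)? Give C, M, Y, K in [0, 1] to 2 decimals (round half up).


R'=247/255≈0.9686, G'=49/255≈0.1922, B'=138/255≈0.5412
K = 1 - max(R',G',B') = 1 - 247/255 = 8/255 = 0.03137… → 0.03
(1-R'-K)/(1-K) simplifies to (max-R)/max with max = 247:
C = (247-247)/247 = 0/247 = 0 → 0.00
M = (247-49)/247 = 198/247 = 0.80161… → 0.80
Y = (247-138)/247 = 109/247 = 0.44129… → 0.44
= CMYK(0.00, 0.80, 0.44, 0.03)


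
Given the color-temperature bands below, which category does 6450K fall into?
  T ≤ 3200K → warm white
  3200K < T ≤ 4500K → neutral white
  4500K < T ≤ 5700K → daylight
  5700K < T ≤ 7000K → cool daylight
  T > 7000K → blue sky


Temperature: 6450K
5700K < 6450K ≤ 7000K → cool daylight
Classification: cool daylight


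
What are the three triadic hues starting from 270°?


Triadic: equally spaced at 120° intervals
H1 = 270°
H2 = (270 + 120) mod 360 = 30°
H3 = (270 + 240) mod 360 = 150°
Triadic = 270°, 30°, 150°


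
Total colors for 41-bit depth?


Colors = 2^bits = 2^41
= 2,199,023,255,552 colors


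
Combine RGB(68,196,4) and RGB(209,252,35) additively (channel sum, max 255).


Additive: each channel = min(255, C₁+C₂)
R: 68+209 = 277 → 255
G: 196+252 = 448 → 255
B: 4+35 = 39 → 39
= RGB(255, 255, 39)


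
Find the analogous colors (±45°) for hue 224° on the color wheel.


Base hue: 224°
Left analog: (224 - 45) mod 360 = 179°
Right analog: (224 + 45) mod 360 = 269°
Analogous hues = 179° and 269°


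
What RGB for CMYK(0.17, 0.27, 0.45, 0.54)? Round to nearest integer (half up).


R = 255 × (1-C) × (1-K) = 255 × 0.83 × 0.46 = 97.359 → 97
G = 255 × (1-M) × (1-K) = 255 × 0.73 × 0.46 = 85.629 → 86
B = 255 × (1-Y) × (1-K) = 255 × 0.55 × 0.46 = 64.515 → 65
= RGB(97, 86, 65)


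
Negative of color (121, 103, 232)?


Invert: (255-R, 255-G, 255-B)
R: 255-121 = 134
G: 255-103 = 152
B: 255-232 = 23
= RGB(134, 152, 23)


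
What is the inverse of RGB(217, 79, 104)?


Invert: (255-R, 255-G, 255-B)
R: 255-217 = 38
G: 255-79 = 176
B: 255-104 = 151
= RGB(38, 176, 151)


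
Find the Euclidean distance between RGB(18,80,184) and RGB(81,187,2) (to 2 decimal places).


d = √[(R₁-R₂)² + (G₁-G₂)² + (B₁-B₂)²]
d = √[(18-81)² + (80-187)² + (184-2)²]
d = √[3969 + 11449 + 33124]
d = √48542
d ≈ 220.32


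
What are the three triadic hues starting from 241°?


Triadic: equally spaced at 120° intervals
H1 = 241°
H2 = (241 + 120) mod 360 = 1°
H3 = (241 + 240) mod 360 = 121°
Triadic = 241°, 1°, 121°


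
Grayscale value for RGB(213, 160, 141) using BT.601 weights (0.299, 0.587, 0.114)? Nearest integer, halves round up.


Gray = 0.299×R + 0.587×G + 0.114×B
Gray = 0.299×213 + 0.587×160 + 0.114×141
Gray = 63.687 + 93.920 + 16.074
Gray = 173.681 → round half up → 174
Gray = 174


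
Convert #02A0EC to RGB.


02 → 2 (R)
A0 → 160 (G)
EC → 236 (B)
= RGB(2, 160, 236)


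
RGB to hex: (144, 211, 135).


R = 144 → 90 (hex)
G = 211 → D3 (hex)
B = 135 → 87 (hex)
Hex = #90D387


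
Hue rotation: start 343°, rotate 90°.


New hue = (H + rotation) mod 360
New hue = (343 + 90) mod 360
= 433 mod 360
= 73°


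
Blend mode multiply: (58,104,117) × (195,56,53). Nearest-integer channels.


Multiply: C = A×B/255, rounded to nearest integer
R: 58×195/255 = 11310/255 ≈ 44.353 → 44
G: 104×56/255 = 5824/255 ≈ 22.839 → 23
B: 117×53/255 = 6201/255 ≈ 24.318 → 24
= RGB(44, 23, 24)


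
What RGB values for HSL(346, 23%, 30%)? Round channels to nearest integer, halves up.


H=346°, S=0.23, L=0.30
C = (1-|2L-1|)×S = (1-|-0.40|)×0.23 = 0.138
H' = H/60 = 346/60 ≈ 5.7667; X = C×(1-|H' mod 2 - 1|) = 0.0322
m = L - C/2 = 0.30 - 0.069 = 0.231
Sector ⌊H'⌋ = 5 → (R',G',B') = (0.138, 0.0, 0.0322)
RGB = ((R'+m)×255, (G'+m)×255, (B'+m)×255) = (94.095, 58.905, 67.116)
Round half up → RGB(94, 59, 67)


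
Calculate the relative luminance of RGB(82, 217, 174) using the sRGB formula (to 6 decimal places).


Linearize each channel (sRGB transfer function): c = v/255; c_lin = c/12.92 if c ≤ 0.04045, else ((c+0.055)/1.055)^2.4
  R: 82/255 ≈ 0.321569 > 0.04045 → ((0.321569+0.055)/1.055)^2.4 ≈ 0.084376
  G: 217/255 ≈ 0.850980 > 0.04045 → ((0.850980+0.055)/1.055)^2.4 ≈ 0.693872
  B: 174/255 ≈ 0.682353 > 0.04045 → ((0.682353+0.055)/1.055)^2.4 ≈ 0.423268
R_lin = 0.084376, G_lin = 0.693872, B_lin = 0.423268
L = 0.2126×R + 0.7152×G + 0.0722×B
L = 0.2126×0.084376 + 0.7152×0.693872 + 0.0722×0.423268
L ≈ 0.544755


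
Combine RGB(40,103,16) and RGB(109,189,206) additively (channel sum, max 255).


Additive: each channel = min(255, C₁+C₂)
R: 40+109 = 149 → 149
G: 103+189 = 292 → 255
B: 16+206 = 222 → 222
= RGB(149, 255, 222)


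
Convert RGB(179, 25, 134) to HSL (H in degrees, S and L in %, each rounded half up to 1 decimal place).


Normalize: R'=179/255≈0.7020, G'=25/255≈0.0980, B'=134/255≈0.5255
Max=179/255, Min=25/255, Δ=Max-Min=154/255
L = (Max+Min)/2 = (179+25)/510 = 204/510 = 0.4 → L = 40.0%
L ≤ 0.5 → S = Δ/(Max+Min) = 154/(179+25) = 154/204 = 0.75490… → S = 75.5%
(the 1/255 factors cancel in S and H, so raw channel differences can be used)
Max is R' → H = 60 × (((G-B)/Δ) mod 6) = 60 × (((25-134)/154) mod 6)
  (-109)/154 = -0.7077…; negative, so add 6 → 5.2922…
  H = 60 × 5.2922… = 317.532…° → H = 317.5°
= HSL(317.5°, 75.5%, 40.0%)


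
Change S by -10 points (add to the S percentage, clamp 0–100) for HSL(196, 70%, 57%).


Original S = 70%
Adjustment = -10 percentage points
New S = 70 + (-10) = 60
Clamp to [0, 100] → 60
= HSL(196°, 60%, 57%)


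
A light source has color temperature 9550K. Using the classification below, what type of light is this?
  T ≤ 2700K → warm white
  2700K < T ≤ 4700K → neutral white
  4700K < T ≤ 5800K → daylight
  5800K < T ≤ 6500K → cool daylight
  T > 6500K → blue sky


Temperature: 9550K
9550K > 6500K → blue sky
Classification: blue sky


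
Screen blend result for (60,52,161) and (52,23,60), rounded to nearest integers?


Screen: C = 255 - (255-A)×(255-B)/255, rounded to nearest integer
R: 255 - (255-60)×(255-52)/255 = 255 - 39585/255 ≈ 255 - 155.235 = 99.765 → 100
G: 255 - (255-52)×(255-23)/255 = 255 - 47096/255 ≈ 255 - 184.690 = 70.310 → 70
B: 255 - (255-161)×(255-60)/255 = 255 - 18330/255 ≈ 255 - 71.882 = 183.118 → 183
= RGB(100, 70, 183)


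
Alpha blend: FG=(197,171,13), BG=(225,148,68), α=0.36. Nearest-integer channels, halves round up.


C = α×F + (1-α)×B, with 1-α = 0.64
R: 0.36×197 + 0.64×225 = 70.92 + 144.00 = 214.92 → 215
G: 0.36×171 + 0.64×148 = 61.56 + 94.72 = 156.28 → 156
B: 0.36×13 + 0.64×68 = 4.68 + 43.52 = 48.20 → 48
= RGB(215, 156, 48)


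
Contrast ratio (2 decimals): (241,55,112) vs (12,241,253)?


Linearize each sRGB channel c=v/255: c/12.92 if c ≤ 0.04045 else ((c+0.055)/1.055)^2.4
L = 0.2126×R_lin + 0.7152×G_lin + 0.0722×B_lin
Color 1 (241,55,112):
  R=241: 241/255≈0.9451 > 0.04045 → ((0.9451+0.055)/1.055)^2.4 ≈ 0.87962
  G=55: 55/255≈0.2157 > 0.04045 → ((0.2157+0.055)/1.055)^2.4 ≈ 0.03820
  B=112: 112/255≈0.4392 > 0.04045 → ((0.4392+0.055)/1.055)^2.4 ≈ 0.16203
  L1 = 0.2126×0.87962 + 0.7152×0.03820 + 0.0722×0.16203 ≈ 0.22603
Color 2 (12,241,253):
  R=12: 12/255≈0.0471 > 0.04045 → ((0.0471+0.055)/1.055)^2.4 ≈ 0.00368
  G=241: 241/255≈0.9451 > 0.04045 → ((0.9451+0.055)/1.055)^2.4 ≈ 0.87962
  B=253: 253/255≈0.9922 > 0.04045 → ((0.9922+0.055)/1.055)^2.4 ≈ 0.98225
  L2 = 0.2126×0.00368 + 0.7152×0.87962 + 0.0722×0.98225 ≈ 0.70081
Lighter = 0.70081, Darker = 0.22603
Ratio = (L_lighter + 0.05) / (L_darker + 0.05)
Ratio = (0.70081 + 0.05) / (0.22603 + 0.05) = 0.75081 / 0.27603 ≈ 2.7200
Ratio ≈ 2.72:1


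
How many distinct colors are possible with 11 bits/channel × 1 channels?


Total bits = 11 bits/channel × 1 channels = 11 bits
Distinct colors = 2^11
= 2,048 colors


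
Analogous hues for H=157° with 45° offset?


Base hue: 157°
Left analog: (157 - 45) mod 360 = 112°
Right analog: (157 + 45) mod 360 = 202°
Analogous hues = 112° and 202°


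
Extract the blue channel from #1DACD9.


Color: #1DACD9
R = 1D = 29
G = AC = 172
B = D9 = 217
Blue = 217


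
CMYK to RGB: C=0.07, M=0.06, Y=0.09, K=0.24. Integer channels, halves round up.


R = 255 × (1-C) × (1-K) = 255 × 0.93 × 0.76 = 180.234 → 180
G = 255 × (1-M) × (1-K) = 255 × 0.94 × 0.76 = 182.172 → 182
B = 255 × (1-Y) × (1-K) = 255 × 0.91 × 0.76 = 176.358 → 176
= RGB(180, 182, 176)


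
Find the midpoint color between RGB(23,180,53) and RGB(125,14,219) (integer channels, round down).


Midpoint: each channel = ⌊(C₁+C₂)/2⌋
R: ⌊(23+125)/2⌋ = 74
G: ⌊(180+14)/2⌋ = 97
B: ⌊(53+219)/2⌋ = 136
= RGB(74, 97, 136)


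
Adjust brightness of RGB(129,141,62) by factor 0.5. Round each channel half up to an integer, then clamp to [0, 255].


Multiply each channel by 0.5, round half up, clamp to [0, 255]
R: 129×0.5 = 64.5 → round → 65
G: 141×0.5 = 70.5 → round → 71
B: 62×0.5 = 31
= RGB(65, 71, 31)


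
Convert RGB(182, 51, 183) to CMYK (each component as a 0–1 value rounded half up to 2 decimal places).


R'=182/255≈0.7137, G'=51/255≈0.2000, B'=183/255≈0.7176
K = 1 - max(R',G',B') = 1 - 183/255 = 72/255 = 0.28235… → 0.28
(1-R'-K)/(1-K) simplifies to (max-R)/max with max = 183:
C = (183-182)/183 = 1/183 = 0.00546… → 0.01
M = (183-51)/183 = 132/183 = 0.72131… → 0.72
Y = (183-183)/183 = 0/183 = 0 → 0.00
= CMYK(0.01, 0.72, 0.00, 0.28)


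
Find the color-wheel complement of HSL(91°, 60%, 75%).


Complement = opposite side of color wheel = hue + 180°
H' = (91 + 180) mod 360 = 271°
S and L unchanged.
= HSL(271°, 60%, 75%)


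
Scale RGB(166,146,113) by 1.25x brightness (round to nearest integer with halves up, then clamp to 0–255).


Multiply each channel by 1.25, round half up, clamp to [0, 255]
R: 166×1.25 = 207.5 → round → 208
G: 146×1.25 = 182.5 → round → 183
B: 113×1.25 = 141.25 → round → 141
= RGB(208, 183, 141)


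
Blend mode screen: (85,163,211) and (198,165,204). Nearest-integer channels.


Screen: C = 255 - (255-A)×(255-B)/255, rounded to nearest integer
R: 255 - (255-85)×(255-198)/255 = 255 - 9690/255 ≈ 255 - 38.000 = 217.000 → 217
G: 255 - (255-163)×(255-165)/255 = 255 - 8280/255 ≈ 255 - 32.471 = 222.529 → 223
B: 255 - (255-211)×(255-204)/255 = 255 - 2244/255 ≈ 255 - 8.800 = 246.200 → 246
= RGB(217, 223, 246)


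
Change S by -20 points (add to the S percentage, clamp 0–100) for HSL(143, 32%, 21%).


Original S = 32%
Adjustment = -20 percentage points
New S = 32 + (-20) = 12
Clamp to [0, 100] → 12
= HSL(143°, 12%, 21%)


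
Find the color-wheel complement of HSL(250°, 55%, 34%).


Complement = opposite side of color wheel = hue + 180°
H' = (250 + 180) mod 360 = 70°
S and L unchanged.
= HSL(70°, 55%, 34%)


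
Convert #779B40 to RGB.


77 → 119 (R)
9B → 155 (G)
40 → 64 (B)
= RGB(119, 155, 64)


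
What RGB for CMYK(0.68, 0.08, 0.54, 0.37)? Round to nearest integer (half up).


R = 255 × (1-C) × (1-K) = 255 × 0.32 × 0.63 = 51.408 → 51
G = 255 × (1-M) × (1-K) = 255 × 0.92 × 0.63 = 147.798 → 148
B = 255 × (1-Y) × (1-K) = 255 × 0.46 × 0.63 = 73.899 → 74
= RGB(51, 148, 74)


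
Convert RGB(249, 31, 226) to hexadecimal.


R = 249 → F9 (hex)
G = 31 → 1F (hex)
B = 226 → E2 (hex)
Hex = #F91FE2


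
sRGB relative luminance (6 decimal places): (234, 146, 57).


Linearize each channel (sRGB transfer function): c = v/255; c_lin = c/12.92 if c ≤ 0.04045, else ((c+0.055)/1.055)^2.4
  R: 234/255 ≈ 0.917647 > 0.04045 → ((0.917647+0.055)/1.055)^2.4 ≈ 0.822786
  G: 146/255 ≈ 0.572549 > 0.04045 → ((0.572549+0.055)/1.055)^2.4 ≈ 0.287441
  B: 57/255 ≈ 0.223529 > 0.04045 → ((0.223529+0.055)/1.055)^2.4 ≈ 0.040915
R_lin = 0.822786, G_lin = 0.287441, B_lin = 0.040915
L = 0.2126×R + 0.7152×G + 0.0722×B
L = 0.2126×0.822786 + 0.7152×0.287441 + 0.0722×0.040915
L ≈ 0.383456


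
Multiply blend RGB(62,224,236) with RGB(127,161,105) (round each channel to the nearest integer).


Multiply: C = A×B/255, rounded to nearest integer
R: 62×127/255 = 7874/255 ≈ 30.878 → 31
G: 224×161/255 = 36064/255 ≈ 141.427 → 141
B: 236×105/255 = 24780/255 ≈ 97.176 → 97
= RGB(31, 141, 97)


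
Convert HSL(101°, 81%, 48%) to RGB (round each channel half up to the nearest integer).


H=101°, S=0.81, L=0.48
C = (1-|2L-1|)×S = (1-|-0.04|)×0.81 = 0.7776
H' = H/60 = 101/60 ≈ 1.6833; X = C×(1-|H' mod 2 - 1|) = 0.24624
m = L - C/2 = 0.48 - 0.3888 = 0.0912
Sector ⌊H'⌋ = 1 → (R',G',B') = (0.24624, 0.7776, 0.0)
RGB = ((R'+m)×255, (G'+m)×255, (B'+m)×255) = (86.0472, 221.544, 23.256)
Round half up → RGB(86, 222, 23)


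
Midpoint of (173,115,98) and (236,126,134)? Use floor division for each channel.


Midpoint: each channel = ⌊(C₁+C₂)/2⌋
R: ⌊(173+236)/2⌋ = 204
G: ⌊(115+126)/2⌋ = 120
B: ⌊(98+134)/2⌋ = 116
= RGB(204, 120, 116)


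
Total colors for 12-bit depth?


Colors = 2^bits = 2^12
= 4,096 colors


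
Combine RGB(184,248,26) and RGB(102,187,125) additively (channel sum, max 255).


Additive: each channel = min(255, C₁+C₂)
R: 184+102 = 286 → 255
G: 248+187 = 435 → 255
B: 26+125 = 151 → 151
= RGB(255, 255, 151)


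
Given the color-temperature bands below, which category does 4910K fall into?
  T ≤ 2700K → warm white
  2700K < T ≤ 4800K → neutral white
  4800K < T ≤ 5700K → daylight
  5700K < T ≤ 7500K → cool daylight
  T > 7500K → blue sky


Temperature: 4910K
4800K < 4910K ≤ 5700K → daylight
Classification: daylight
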